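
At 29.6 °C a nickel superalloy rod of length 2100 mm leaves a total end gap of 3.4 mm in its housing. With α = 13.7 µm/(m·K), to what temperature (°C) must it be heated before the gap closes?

α·L₀·ΔT = 3.4 mm ⇒ ΔT = 3.4 / (13.7×10⁻⁶ × 2100.0) = 118.2 K.
T = 29.6 + 118.2 = 147.8 °C.

148 °C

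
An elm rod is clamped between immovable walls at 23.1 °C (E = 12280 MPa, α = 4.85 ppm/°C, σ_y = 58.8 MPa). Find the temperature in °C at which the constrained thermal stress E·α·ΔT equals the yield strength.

1010 °C

E = 12280 MPa = 12.28 GPa.
E·α·ΔT = 58.80 MPa ⇒ ΔT = 58.80 / (12.28×10³ × 4.85×10⁻⁶) = 987.3 K.
T = 23.1 + 987.3 = 1010 °C.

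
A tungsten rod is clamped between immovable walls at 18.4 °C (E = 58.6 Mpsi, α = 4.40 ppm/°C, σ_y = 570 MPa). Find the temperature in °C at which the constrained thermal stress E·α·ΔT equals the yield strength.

339 °C

E = 58.6 Mpsi = 404.0 GPa.
E·α·ΔT = 570.0 MPa ⇒ ΔT = 570.0 / (404.0×10³ × 4.40×10⁻⁶) = 320.6 K.
T = 18.4 + 320.6 = 339.0 °C.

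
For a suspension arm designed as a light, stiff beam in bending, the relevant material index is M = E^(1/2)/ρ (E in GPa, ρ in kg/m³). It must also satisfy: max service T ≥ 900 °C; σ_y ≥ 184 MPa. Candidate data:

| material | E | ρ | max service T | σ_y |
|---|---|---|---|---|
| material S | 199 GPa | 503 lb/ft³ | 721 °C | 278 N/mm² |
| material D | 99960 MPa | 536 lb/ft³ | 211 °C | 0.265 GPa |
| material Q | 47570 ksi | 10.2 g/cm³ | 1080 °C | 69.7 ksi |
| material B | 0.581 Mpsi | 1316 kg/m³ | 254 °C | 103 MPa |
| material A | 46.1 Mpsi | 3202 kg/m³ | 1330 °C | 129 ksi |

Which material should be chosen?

Screen on constraints: max service T ≥ 900 °C; σ_y ≥ 184 MPa. Survivors: material Q, material A.
After converting to SI:
  material Q: E = 328.0 GPa, ρ = 10200 kg/m³
  material A: E = 317.8 GPa, ρ = 3202 kg/m³
  material A: M = 5.57×10⁻³
  material Q: M = 1.78×10⁻³
Material A ranks first.

material A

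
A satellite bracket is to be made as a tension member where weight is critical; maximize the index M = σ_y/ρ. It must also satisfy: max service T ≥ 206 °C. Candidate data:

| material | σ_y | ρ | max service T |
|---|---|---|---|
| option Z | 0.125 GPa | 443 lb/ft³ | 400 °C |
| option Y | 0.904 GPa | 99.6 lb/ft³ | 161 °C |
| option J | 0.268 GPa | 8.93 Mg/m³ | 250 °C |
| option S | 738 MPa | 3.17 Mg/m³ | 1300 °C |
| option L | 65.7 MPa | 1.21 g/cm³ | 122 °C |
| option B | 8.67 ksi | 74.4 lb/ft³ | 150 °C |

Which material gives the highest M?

option S

Screen on constraints: max service T ≥ 206 °C. Survivors: option Z, option J, option S.
Convert each candidate to consistent units, then evaluate M:
  option Z: σ_y = 125.0 MPa, ρ = 7096 kg/m³
  option J: σ_y = 268.0 MPa, ρ = 8930 kg/m³
  option S: σ_y = 738.0 MPa, ρ = 3170 kg/m³
  option S: M = 233 kN·m/kg
  option J: M = 30.0 kN·m/kg
  option Z: M = 17.6 kN·m/kg
The maximum is for option S.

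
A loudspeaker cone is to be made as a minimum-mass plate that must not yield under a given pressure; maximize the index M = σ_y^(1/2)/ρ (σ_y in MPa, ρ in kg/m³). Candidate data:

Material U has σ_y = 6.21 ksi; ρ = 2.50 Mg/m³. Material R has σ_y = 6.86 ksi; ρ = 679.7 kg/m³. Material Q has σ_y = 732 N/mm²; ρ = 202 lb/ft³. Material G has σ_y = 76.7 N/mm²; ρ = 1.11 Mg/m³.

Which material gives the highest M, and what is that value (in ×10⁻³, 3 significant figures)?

material R, M = 10.1×10⁻³

After converting to SI:
  material U: σ_y = 42.82 MPa, ρ = 2500 kg/m³
  material R: σ_y = 47.30 MPa, ρ = 679.7 kg/m³
  material Q: σ_y = 732.0 MPa, ρ = 3236 kg/m³
  material G: σ_y = 76.70 MPa, ρ = 1110 kg/m³
  material R: M = 10.1×10⁻³
  material Q: M = 8.36×10⁻³
  material G: M = 7.89×10⁻³
  material U: M = 2.62×10⁻³
Material R has the largest M.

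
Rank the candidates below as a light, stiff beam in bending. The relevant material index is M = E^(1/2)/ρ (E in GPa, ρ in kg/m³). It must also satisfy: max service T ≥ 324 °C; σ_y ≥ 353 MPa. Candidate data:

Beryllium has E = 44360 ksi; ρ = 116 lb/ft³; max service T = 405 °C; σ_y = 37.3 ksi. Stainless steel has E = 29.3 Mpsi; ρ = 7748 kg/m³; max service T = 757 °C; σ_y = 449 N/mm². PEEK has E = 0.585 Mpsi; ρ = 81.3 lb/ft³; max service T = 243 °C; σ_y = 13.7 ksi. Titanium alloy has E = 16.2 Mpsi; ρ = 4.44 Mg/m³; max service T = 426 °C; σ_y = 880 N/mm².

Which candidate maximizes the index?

titanium alloy

Screen on constraints: max service T ≥ 324 °C; σ_y ≥ 353 MPa. Survivors: stainless steel, titanium alloy.
Putting every candidate on a common basis:
  stainless steel: E = 202.0 GPa, ρ = 7748 kg/m³
  titanium alloy: E = 111.7 GPa, ρ = 4440 kg/m³
  titanium alloy: M = 2.38×10⁻³
  stainless steel: M = 1.83×10⁻³
Highest index: titanium alloy.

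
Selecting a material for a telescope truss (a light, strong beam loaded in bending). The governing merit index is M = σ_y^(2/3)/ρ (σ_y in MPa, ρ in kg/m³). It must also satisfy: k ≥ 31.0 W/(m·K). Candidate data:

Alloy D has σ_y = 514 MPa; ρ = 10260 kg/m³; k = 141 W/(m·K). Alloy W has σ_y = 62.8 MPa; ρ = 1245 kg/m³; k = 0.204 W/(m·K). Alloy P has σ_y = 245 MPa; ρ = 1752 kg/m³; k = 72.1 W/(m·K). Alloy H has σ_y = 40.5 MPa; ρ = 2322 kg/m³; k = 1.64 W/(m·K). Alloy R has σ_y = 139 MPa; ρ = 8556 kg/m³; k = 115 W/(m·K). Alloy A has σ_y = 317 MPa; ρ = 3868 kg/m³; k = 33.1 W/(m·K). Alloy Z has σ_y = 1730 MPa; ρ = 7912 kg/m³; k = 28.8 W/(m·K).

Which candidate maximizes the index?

Screen on constraints: k ≥ 31.0 W/(m·K). Survivors: alloy D, alloy P, alloy R, alloy A.
Per-candidate index values:
  alloy P: M = 22.3×10⁻³
  alloy A: M = 12.0×10⁻³
  alloy D: M = 6.25×10⁻³
  alloy R: M = 3.14×10⁻³
Alloy P ranks first.

alloy P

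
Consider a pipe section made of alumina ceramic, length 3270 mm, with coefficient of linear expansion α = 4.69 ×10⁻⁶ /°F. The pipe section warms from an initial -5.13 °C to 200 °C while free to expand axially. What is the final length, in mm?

Convert α: 4.69×10⁻⁶/°F × (9/5) = 8.44×10⁻⁶/K.
ΔT = 200 − (-5.13) = 205.1 K.
ΔL = α·L₀·ΔT = 8.44×10⁻⁶ × 3270 mm × 205.1 K = 5.66 mm.
L = L₀ + ΔL = 3270 + 5.66 = 3275.7 mm.

3275.7 mm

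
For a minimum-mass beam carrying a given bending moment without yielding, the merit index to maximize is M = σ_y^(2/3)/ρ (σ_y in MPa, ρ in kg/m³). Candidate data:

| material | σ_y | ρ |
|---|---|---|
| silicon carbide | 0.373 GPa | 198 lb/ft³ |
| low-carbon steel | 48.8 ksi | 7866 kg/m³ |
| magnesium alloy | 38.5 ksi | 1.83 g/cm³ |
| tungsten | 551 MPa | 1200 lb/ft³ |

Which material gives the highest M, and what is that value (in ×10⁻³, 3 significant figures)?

In SI units:
  silicon carbide: σ_y = 373.0 MPa, ρ = 3172 kg/m³
  low-carbon steel: σ_y = 336.5 MPa, ρ = 7866 kg/m³
  magnesium alloy: σ_y = 265.4 MPa, ρ = 1830 kg/m³
  tungsten: σ_y = 551.0 MPa, ρ = 19220 kg/m³
  magnesium alloy: M = 22.6×10⁻³
  silicon carbide: M = 16.3×10⁻³
  low-carbon steel: M = 6.15×10⁻³
  tungsten: M = 3.50×10⁻³
Highest index: magnesium alloy.

magnesium alloy, M = 22.6×10⁻³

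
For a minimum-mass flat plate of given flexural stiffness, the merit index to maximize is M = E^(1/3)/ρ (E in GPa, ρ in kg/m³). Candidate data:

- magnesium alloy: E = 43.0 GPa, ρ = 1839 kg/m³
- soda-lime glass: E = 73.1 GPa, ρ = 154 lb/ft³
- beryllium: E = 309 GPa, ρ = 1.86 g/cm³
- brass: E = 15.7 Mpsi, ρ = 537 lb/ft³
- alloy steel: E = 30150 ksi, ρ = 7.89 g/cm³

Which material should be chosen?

beryllium

Putting every candidate on a common basis:
  magnesium alloy: E = 43.00 GPa, ρ = 1839 kg/m³
  soda-lime glass: E = 73.10 GPa, ρ = 2467 kg/m³
  beryllium: E = 309.0 GPa, ρ = 1860 kg/m³
  brass: E = 108.2 GPa, ρ = 8602 kg/m³
  alloy steel: E = 207.9 GPa, ρ = 7890 kg/m³
  beryllium: M = 3.63×10⁻³
  magnesium alloy: M = 1.91×10⁻³
  soda-lime glass: M = 1.69×10⁻³
  alloy steel: M = 0.751×10⁻³
  brass: M = 0.554×10⁻³
Beryllium ranks first.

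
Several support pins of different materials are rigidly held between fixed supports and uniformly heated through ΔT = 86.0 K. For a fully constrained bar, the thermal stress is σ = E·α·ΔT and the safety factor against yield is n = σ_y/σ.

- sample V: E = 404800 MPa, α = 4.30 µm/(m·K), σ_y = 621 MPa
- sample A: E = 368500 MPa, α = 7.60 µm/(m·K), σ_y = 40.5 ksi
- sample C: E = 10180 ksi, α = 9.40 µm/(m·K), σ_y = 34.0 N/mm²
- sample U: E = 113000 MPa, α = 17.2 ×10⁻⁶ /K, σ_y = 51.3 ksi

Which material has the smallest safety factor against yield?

sample C

With everything in SI (GPa, ×10⁻⁶/K, MPa):
  sample V: E = 404.8, α = 4.30, σ_y = 621.0 → σ = 150 MPa, n = 4.15
  sample A: E = 368.5, α = 7.60, σ_y = 279.2 → σ = 241 MPa, n = 1.16
  sample C: E = 70.19, α = 9.40, σ_y = 34.00 → σ = 56.7 MPa, n = 0.599
  sample U: E = 113.0, α = 17.2, σ_y = 353.7 → σ = 167 MPa, n = 2.12
Sample C has the lowest safety factor, n = 0.599.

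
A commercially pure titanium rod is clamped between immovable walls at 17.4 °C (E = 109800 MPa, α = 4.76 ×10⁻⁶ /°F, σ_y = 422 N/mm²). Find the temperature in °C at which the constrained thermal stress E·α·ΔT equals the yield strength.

E = 109800 MPa = 109.8 GPa.
α = 4.76×10⁻⁶/°F × 9/5 = 8.57×10⁻⁶/K.
σ_y = 422 N/mm² = 422.0 MPa.
E·α·ΔT = 422.0 MPa ⇒ ΔT = 422.0 / (109.8×10³ × 8.57×10⁻⁶) = 448.6 K.
T = 17.4 + 448.6 = 466.0 °C.

466 °C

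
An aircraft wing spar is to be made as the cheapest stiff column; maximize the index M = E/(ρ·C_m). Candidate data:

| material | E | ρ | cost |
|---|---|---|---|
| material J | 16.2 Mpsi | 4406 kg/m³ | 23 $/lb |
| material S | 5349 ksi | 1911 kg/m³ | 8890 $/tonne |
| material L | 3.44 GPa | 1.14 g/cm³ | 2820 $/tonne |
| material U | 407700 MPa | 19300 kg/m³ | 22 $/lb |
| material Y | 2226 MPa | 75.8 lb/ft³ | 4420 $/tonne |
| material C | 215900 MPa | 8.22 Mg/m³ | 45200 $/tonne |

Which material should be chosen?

material S

Convert each candidate to consistent units, then evaluate M:
  material J: E = 111.7 GPa, ρ = 4406 kg/m³, cost = 50.71 $/kg
  material S: E = 36.88 GPa, ρ = 1911 kg/m³, cost = 8.890 $/kg
  material L: E = 3.440 GPa, ρ = 1140 kg/m³, cost = 2.820 $/kg
  material U: E = 407.7 GPa, ρ = 19300 kg/m³, cost = 48.50 $/kg
  material Y: E = 2.226 GPa, ρ = 1214 kg/m³, cost = 4.420 $/kg
  material C: E = 215.9 GPa, ρ = 8220 kg/m³, cost = 45.20 $/kg
  material S: M = 2.17 MN·m per $
  material L: M = 1.07 MN·m per $
  material C: M = 0.581 MN·m per $
  material J: M = 0.500 MN·m per $
  material U: M = 0.436 MN·m per $
  material Y: M = 0.415 MN·m per $
Material S ranks first.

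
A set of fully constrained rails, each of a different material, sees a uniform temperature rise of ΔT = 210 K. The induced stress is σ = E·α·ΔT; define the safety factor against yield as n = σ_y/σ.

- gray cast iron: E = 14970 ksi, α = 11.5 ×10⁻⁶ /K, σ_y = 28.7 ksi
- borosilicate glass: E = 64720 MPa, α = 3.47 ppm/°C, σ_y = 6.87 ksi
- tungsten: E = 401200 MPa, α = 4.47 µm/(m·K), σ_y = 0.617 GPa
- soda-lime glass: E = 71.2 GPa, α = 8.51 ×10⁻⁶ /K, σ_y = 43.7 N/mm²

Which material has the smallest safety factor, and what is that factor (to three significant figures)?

In consistent units (E in GPa, α in ×10⁻⁶/K, σ_y in MPa):
  gray cast iron: E = 103.2, α = 11.5, σ_y = 197.9 → σ = 249 MPa, n = 0.794
  borosilicate glass: E = 64.72, α = 3.47, σ_y = 47.37 → σ = 47.2 MPa, n = 1.00
  tungsten: E = 401.2, α = 4.47, σ_y = 617.0 → σ = 377 MPa, n = 1.64
  soda-lime glass: E = 71.20, α = 8.51, σ_y = 43.70 → σ = 127 MPa, n = 0.343
Smallest n: soda-lime glass with n = 0.343.

soda-lime glass, n = 0.343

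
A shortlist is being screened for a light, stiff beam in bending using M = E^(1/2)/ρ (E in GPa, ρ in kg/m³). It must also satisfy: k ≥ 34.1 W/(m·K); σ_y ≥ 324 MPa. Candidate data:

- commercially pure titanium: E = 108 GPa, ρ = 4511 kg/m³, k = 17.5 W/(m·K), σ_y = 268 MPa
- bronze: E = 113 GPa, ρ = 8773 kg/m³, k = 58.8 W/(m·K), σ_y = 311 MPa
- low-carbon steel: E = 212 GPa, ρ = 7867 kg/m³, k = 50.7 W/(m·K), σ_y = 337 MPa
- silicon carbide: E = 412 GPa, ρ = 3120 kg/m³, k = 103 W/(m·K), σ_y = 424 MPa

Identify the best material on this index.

Screen on constraints: k ≥ 34.1 W/(m·K); σ_y ≥ 324 MPa. Survivors: low-carbon steel, silicon carbide.
Per-candidate index values:
  silicon carbide: M = 6.51×10⁻³
  low-carbon steel: M = 1.85×10⁻³
Silicon carbide has the largest M.

silicon carbide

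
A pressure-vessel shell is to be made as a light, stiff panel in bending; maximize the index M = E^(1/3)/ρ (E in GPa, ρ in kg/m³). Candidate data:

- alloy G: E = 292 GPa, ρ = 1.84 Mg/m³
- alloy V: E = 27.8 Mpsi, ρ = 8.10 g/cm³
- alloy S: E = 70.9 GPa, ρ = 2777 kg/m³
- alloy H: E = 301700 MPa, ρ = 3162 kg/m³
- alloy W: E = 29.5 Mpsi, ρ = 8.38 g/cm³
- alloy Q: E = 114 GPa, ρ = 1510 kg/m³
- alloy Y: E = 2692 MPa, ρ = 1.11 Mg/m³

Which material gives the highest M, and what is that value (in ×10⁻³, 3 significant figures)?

alloy G, M = 3.61×10⁻³

Normalizing units and computing the index:
  alloy G: E = 292.0 GPa, ρ = 1840 kg/m³
  alloy V: E = 191.7 GPa, ρ = 8100 kg/m³
  alloy S: E = 70.90 GPa, ρ = 2777 kg/m³
  alloy H: E = 301.7 GPa, ρ = 3162 kg/m³
  alloy W: E = 203.4 GPa, ρ = 8380 kg/m³
  alloy Q: E = 114.0 GPa, ρ = 1510 kg/m³
  alloy Y: E = 2.692 GPa, ρ = 1110 kg/m³
  alloy G: M = 3.61×10⁻³
  alloy Q: M = 3.21×10⁻³
  alloy H: M = 2.12×10⁻³
  alloy S: M = 1.49×10⁻³
  alloy Y: M = 1.25×10⁻³
  alloy V: M = 0.712×10⁻³
  alloy W: M = 0.702×10⁻³
Highest index: alloy G.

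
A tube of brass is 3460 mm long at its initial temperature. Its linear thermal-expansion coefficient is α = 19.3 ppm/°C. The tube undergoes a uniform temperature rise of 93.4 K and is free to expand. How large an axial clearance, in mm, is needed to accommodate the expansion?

6.24 mm

ΔL = α·L₀·ΔT = 19.3×10⁻⁶ × 3460 mm × 93.40 K = 6.24 mm.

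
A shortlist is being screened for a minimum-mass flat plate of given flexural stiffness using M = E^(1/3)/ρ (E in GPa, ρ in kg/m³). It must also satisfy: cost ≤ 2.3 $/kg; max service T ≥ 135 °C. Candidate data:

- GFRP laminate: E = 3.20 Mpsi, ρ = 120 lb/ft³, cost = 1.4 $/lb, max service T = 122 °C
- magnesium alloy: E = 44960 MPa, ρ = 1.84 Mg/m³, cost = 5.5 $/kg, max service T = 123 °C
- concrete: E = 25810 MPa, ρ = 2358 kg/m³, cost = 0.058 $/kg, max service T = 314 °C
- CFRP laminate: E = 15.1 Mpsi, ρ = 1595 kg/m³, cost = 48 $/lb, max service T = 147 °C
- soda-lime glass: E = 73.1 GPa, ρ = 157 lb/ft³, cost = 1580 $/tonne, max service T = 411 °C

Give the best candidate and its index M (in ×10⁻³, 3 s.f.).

Screen on constraints: cost ≤ 2.3 $/kg; max service T ≥ 135 °C. Survivors: concrete, soda-lime glass.
Putting every candidate on a common basis:
  concrete: E = 25.81 GPa, ρ = 2358 kg/m³
  soda-lime glass: E = 73.10 GPa, ρ = 2515 kg/m³
  soda-lime glass: M = 1.66×10⁻³
  concrete: M = 1.25×10⁻³
Soda-lime glass has the largest M.

soda-lime glass, M = 1.66×10⁻³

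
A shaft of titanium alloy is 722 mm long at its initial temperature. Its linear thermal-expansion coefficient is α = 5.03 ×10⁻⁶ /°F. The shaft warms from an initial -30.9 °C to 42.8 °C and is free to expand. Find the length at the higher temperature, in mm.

Convert α: 5.03×10⁻⁶/°F × (9/5) = 9.05×10⁻⁶/K.
ΔT = 42.8 − (-30.9) = 73.70 K.
ΔL = α·L₀·ΔT = 9.05×10⁻⁶ × 722 mm × 73.70 K = 0.482 mm.
L = L₀ + ΔL = 722 + 0.482 = 722.48 mm.

722.48 mm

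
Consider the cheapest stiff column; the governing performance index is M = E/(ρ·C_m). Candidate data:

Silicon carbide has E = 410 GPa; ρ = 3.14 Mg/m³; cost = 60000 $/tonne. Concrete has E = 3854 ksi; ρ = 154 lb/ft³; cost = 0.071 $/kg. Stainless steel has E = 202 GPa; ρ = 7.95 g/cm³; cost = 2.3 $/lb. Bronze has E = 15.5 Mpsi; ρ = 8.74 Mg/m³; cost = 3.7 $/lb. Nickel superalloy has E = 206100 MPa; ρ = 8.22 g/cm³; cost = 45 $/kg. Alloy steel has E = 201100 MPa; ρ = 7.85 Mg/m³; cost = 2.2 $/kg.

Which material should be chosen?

concrete

Convert each candidate to consistent units, then evaluate M:
  silicon carbide: E = 410.0 GPa, ρ = 3140 kg/m³, cost = 60.00 $/kg
  concrete: E = 26.57 GPa, ρ = 2467 kg/m³, cost = 0.07100 $/kg
  stainless steel: E = 202.0 GPa, ρ = 7950 kg/m³, cost = 5.071 $/kg
  bronze: E = 106.9 GPa, ρ = 8740 kg/m³, cost = 8.157 $/kg
  nickel superalloy: E = 206.1 GPa, ρ = 8220 kg/m³, cost = 45.00 $/kg
  alloy steel: E = 201.1 GPa, ρ = 7850 kg/m³, cost = 2.200 $/kg
  concrete: M = 152 MN·m per $
  alloy steel: M = 11.6 MN·m per $
  stainless steel: M = 5.01 MN·m per $
  silicon carbide: M = 2.18 MN·m per $
  bronze: M = 1.50 MN·m per $
  nickel superalloy: M = 0.557 MN·m per $
Concrete ranks first.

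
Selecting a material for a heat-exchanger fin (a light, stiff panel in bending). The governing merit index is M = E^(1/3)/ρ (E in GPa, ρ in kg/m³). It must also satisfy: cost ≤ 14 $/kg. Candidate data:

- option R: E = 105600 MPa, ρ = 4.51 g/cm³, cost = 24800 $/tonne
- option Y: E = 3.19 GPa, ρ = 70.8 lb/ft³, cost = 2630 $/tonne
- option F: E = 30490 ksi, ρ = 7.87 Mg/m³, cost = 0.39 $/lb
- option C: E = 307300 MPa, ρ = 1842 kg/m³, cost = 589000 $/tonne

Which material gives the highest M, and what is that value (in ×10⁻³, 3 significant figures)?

Screen on constraints: cost ≤ 14 $/kg. Survivors: option Y, option F.
Normalizing units and computing the index:
  option Y: E = 3.190 GPa, ρ = 1134 kg/m³
  option F: E = 210.2 GPa, ρ = 7870 kg/m³
  option Y: M = 1.30×10⁻³
  option F: M = 0.756×10⁻³
Option Y ranks first.

option Y, M = 1.30×10⁻³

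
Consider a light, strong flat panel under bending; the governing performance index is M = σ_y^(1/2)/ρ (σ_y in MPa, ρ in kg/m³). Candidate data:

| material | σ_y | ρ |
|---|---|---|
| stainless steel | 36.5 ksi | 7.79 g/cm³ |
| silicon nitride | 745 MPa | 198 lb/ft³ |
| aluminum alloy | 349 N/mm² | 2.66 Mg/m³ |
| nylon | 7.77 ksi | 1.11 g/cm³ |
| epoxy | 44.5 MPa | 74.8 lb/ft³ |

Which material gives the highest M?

silicon nitride

Normalizing units and computing the index:
  stainless steel: σ_y = 251.7 MPa, ρ = 7790 kg/m³
  silicon nitride: σ_y = 745.0 MPa, ρ = 3172 kg/m³
  aluminum alloy: σ_y = 349.0 MPa, ρ = 2660 kg/m³
  nylon: σ_y = 53.57 MPa, ρ = 1110 kg/m³
  epoxy: σ_y = 44.50 MPa, ρ = 1198 kg/m³
  silicon nitride: M = 8.61×10⁻³
  aluminum alloy: M = 7.02×10⁻³
  nylon: M = 6.59×10⁻³
  epoxy: M = 5.57×10⁻³
  stainless steel: M = 2.04×10⁻³
Silicon nitride has the largest M.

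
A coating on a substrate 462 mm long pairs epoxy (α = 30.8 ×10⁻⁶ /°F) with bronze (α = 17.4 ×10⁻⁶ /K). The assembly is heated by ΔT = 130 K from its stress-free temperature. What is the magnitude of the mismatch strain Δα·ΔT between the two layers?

4.95×10⁻³

epoxy: α = 30.8×10⁻⁶/°F × 9/5 = 55.4×10⁻⁶/K.
Δα = |55.4 − 17.4|×10⁻⁶/K = 38.0×10⁻⁶/K.
Mismatch strain = Δα·ΔT = 38.0×10⁻⁶ × 130.0 = 4.95×10⁻³.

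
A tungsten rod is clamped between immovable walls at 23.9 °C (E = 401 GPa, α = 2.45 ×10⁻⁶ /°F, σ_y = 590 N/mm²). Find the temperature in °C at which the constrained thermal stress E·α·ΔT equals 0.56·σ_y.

211 °C

α = 2.45×10⁻⁶/°F × 9/5 = 4.41×10⁻⁶/K.
σ_y = 590 N/mm² = 590.0 MPa.
E·α·ΔT = 330.4 MPa ⇒ ΔT = 330.4 / (401.0×10³ × 4.41×10⁻⁶) = 186.8 K.
T = 23.9 + 186.8 = 210.7 °C.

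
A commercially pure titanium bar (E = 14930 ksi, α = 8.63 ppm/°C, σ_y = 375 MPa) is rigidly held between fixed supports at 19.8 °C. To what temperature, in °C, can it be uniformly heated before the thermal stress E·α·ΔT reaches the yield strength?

E = 14930 ksi = 102.9 GPa.
E·α·ΔT = 375.0 MPa ⇒ ΔT = 375.0 / (102.9×10³ × 8.63×10⁻⁶) = 422.1 K.
T = 19.8 + 422.1 = 441.9 °C.

442 °C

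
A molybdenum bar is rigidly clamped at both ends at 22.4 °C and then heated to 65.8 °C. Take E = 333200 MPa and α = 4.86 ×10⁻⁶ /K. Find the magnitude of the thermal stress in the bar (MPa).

E = 333200 MPa = 333.2 GPa.
ΔT = 43.40 K. Constrained thermal stress σ = E·α·ΔT = 333.2×10³ MPa × 4.86×10⁻⁶ × 43.40 = 70.3 MPa (compressive).

70.3 MPa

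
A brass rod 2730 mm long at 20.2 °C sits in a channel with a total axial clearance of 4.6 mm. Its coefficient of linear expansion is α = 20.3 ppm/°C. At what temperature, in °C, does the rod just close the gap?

α·L₀·ΔT = 4.6 mm ⇒ ΔT = 4.6 / (20.3×10⁻⁶ × 2730.0) = 83.00 K.
T = 20.2 + 83.00 = 103.2 °C.

103 °C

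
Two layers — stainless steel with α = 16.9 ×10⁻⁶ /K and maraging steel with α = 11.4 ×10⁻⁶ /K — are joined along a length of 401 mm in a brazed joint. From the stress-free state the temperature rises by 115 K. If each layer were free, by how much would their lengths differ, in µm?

Δα = |16.9 − 11.4|×10⁻⁶/K = 5.50×10⁻⁶/K.
ΔL_mismatch = Δα·L·ΔT = 5.50×10⁻⁶ × 401.0 mm × 115.0 K = 254 µm.

254 µm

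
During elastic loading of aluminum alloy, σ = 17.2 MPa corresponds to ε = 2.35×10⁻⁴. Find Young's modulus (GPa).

E = σ/ε = 17.2 MPa / 2.35×10⁻⁴ = 73190 MPa = 73.2 GPa.

73.2 GPa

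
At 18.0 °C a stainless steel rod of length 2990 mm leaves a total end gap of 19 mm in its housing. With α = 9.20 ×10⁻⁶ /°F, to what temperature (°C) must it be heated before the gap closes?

α = 9.20×10⁻⁶/°F × 9/5 = 16.6×10⁻⁶/K.
α·L₀·ΔT = 19.0 mm ⇒ ΔT = 19.0 / (16.6×10⁻⁶ × 2990.0) = 383.7 K.
T = 18.0 + 383.7 = 401.7 °C.

402 °C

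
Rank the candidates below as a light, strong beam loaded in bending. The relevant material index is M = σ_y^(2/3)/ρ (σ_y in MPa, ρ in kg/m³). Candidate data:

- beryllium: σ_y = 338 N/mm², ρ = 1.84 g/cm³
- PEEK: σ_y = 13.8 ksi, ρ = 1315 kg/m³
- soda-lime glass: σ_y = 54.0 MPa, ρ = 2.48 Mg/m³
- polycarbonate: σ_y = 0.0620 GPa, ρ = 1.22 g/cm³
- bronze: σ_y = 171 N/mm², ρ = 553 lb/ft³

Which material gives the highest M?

In SI units:
  beryllium: σ_y = 338.0 MPa, ρ = 1840 kg/m³
  PEEK: σ_y = 95.15 MPa, ρ = 1315 kg/m³
  soda-lime glass: σ_y = 54.00 MPa, ρ = 2480 kg/m³
  polycarbonate: σ_y = 62.00 MPa, ρ = 1220 kg/m³
  bronze: σ_y = 171.0 MPa, ρ = 8858 kg/m³
  beryllium: M = 26.4×10⁻³
  PEEK: M = 15.8×10⁻³
  polycarbonate: M = 12.8×10⁻³
  soda-lime glass: M = 5.76×10⁻³
  bronze: M = 3.48×10⁻³
Highest index: beryllium.

beryllium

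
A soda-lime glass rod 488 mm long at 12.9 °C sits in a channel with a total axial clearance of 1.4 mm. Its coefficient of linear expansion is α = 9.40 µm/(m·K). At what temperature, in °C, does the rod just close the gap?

318 °C

α·L₀·ΔT = 1.4 mm ⇒ ΔT = 1.4 / (9.40×10⁻⁶ × 488.0) = 305.2 K.
T = 12.9 + 305.2 = 318.1 °C.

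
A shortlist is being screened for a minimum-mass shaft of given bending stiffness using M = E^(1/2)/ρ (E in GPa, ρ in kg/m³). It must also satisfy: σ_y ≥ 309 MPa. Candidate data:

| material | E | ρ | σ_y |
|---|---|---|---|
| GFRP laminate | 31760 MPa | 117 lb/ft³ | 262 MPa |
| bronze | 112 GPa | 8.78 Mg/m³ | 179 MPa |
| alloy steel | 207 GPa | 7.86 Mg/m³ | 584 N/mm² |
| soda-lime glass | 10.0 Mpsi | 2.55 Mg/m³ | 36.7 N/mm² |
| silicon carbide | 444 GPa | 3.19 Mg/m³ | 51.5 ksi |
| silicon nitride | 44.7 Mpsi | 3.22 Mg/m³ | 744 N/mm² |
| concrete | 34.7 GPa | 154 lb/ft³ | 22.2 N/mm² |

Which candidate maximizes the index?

Screen on constraints: σ_y ≥ 309 MPa. Survivors: alloy steel, silicon carbide, silicon nitride.
After converting to SI:
  alloy steel: E = 207.0 GPa, ρ = 7860 kg/m³
  silicon carbide: E = 444.0 GPa, ρ = 3190 kg/m³
  silicon nitride: E = 308.2 GPa, ρ = 3220 kg/m³
  silicon carbide: M = 6.61×10⁻³
  silicon nitride: M = 5.45×10⁻³
  alloy steel: M = 1.83×10⁻³
Silicon carbide ranks first.

silicon carbide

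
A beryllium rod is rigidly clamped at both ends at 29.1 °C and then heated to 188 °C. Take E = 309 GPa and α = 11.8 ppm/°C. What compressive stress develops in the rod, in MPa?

ΔT = 158.9 K. Constrained thermal stress σ = E·α·ΔT = 309.0×10³ MPa × 11.8×10⁻⁶ × 158.9 = 579 MPa (compressive).

579 MPa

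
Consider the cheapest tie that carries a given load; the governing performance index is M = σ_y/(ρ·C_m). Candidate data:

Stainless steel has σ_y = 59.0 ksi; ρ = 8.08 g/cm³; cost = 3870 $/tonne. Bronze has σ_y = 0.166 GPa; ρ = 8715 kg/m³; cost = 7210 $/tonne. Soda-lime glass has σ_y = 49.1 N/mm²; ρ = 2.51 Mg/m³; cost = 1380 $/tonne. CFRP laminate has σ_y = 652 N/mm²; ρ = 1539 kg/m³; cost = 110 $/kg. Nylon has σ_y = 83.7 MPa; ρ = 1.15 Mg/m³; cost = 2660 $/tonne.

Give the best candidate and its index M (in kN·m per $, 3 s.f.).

nylon, M = 27.4 kN·m per $

In SI units:
  stainless steel: σ_y = 406.8 MPa, ρ = 8080 kg/m³, cost = 3.870 $/kg
  bronze: σ_y = 166.0 MPa, ρ = 8715 kg/m³, cost = 7.210 $/kg
  soda-lime glass: σ_y = 49.10 MPa, ρ = 2510 kg/m³, cost = 1.380 $/kg
  CFRP laminate: σ_y = 652.0 MPa, ρ = 1539 kg/m³, cost = 110.0 $/kg
  nylon: σ_y = 83.70 MPa, ρ = 1150 kg/m³, cost = 2.660 $/kg
  nylon: M = 27.4 kN·m per $
  soda-lime glass: M = 14.2 kN·m per $
  stainless steel: M = 13.0 kN·m per $
  CFRP laminate: M = 3.85 kN·m per $
  bronze: M = 2.64 kN·m per $
Nylon ranks first.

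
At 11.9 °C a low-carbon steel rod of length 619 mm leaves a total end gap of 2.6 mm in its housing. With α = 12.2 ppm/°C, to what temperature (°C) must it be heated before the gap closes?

α·L₀·ΔT = 2.6 mm ⇒ ΔT = 2.6 / (12.2×10⁻⁶ × 619.0) = 344.3 K.
T = 11.9 + 344.3 = 356.2 °C.

356 °C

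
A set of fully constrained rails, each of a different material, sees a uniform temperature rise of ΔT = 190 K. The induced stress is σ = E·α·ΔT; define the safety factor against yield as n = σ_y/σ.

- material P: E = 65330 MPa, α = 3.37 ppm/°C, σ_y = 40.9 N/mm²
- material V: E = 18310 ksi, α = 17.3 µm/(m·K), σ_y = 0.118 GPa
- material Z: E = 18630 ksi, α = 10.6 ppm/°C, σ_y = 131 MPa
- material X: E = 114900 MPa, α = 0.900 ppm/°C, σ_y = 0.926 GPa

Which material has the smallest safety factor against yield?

material V

With everything in SI (GPa, ×10⁻⁶/K, MPa):
  material P: E = 65.33, α = 3.37, σ_y = 40.90 → σ = 41.8 MPa, n = 0.978
  material V: E = 126.2, α = 17.3, σ_y = 118.0 → σ = 415 MPa, n = 0.284
  material Z: E = 128.4, α = 10.6, σ_y = 131.0 → σ = 259 MPa, n = 0.506
  material X: E = 114.9, α = 0.900, σ_y = 926.0 → σ = 19.6 MPa, n = 47.1
Smallest n: material V with n = 0.284.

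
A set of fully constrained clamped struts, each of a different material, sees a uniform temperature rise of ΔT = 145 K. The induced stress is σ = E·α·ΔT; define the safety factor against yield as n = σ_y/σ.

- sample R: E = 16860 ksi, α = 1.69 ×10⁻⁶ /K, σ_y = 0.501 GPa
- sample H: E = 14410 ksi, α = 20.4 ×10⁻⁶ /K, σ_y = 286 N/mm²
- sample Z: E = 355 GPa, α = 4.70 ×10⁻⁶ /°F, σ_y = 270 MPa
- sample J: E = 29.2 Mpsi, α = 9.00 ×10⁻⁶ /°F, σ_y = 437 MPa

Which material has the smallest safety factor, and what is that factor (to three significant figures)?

Per material, after unit conversion:
  sample R: E = 116.2, α = 1.69, σ_y = 501.0 → σ = 28.5 MPa, n = 17.6
  sample H: E = 99.35, α = 20.4, σ_y = 286.0 → σ = 294 MPa, n = 0.973
  sample Z: E = 355.0, α = 8.46, σ_y = 270.0 → σ = 435 MPa, n = 0.620
  sample J: E = 201.3, α = 16.2, σ_y = 437.0 → σ = 473 MPa, n = 0.924
Smallest n: sample Z with n = 0.620.

sample Z, n = 0.620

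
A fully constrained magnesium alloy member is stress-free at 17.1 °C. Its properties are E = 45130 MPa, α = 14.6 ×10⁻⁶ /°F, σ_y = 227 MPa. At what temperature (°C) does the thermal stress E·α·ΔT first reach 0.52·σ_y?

E = 45130 MPa = 45.13 GPa.
α = 14.6×10⁻⁶/°F × 9/5 = 26.3×10⁻⁶/K.
E·α·ΔT = 118.0 MPa ⇒ ΔT = 118.0 / (45.13×10³ × 26.3×10⁻⁶) = 99.53 K.
T = 17.1 + 99.53 = 116.6 °C.

117 °C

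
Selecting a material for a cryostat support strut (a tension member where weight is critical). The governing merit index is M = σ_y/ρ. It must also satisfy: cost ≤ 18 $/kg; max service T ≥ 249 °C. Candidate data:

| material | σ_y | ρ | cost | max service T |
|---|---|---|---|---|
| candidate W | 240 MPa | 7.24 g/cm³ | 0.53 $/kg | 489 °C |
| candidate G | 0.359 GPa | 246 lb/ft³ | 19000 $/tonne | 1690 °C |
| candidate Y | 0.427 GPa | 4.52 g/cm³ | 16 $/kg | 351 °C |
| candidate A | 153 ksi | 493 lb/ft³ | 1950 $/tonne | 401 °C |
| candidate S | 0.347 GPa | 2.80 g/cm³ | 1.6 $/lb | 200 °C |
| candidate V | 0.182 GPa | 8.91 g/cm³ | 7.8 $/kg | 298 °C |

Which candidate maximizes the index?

candidate A

Screen on constraints: cost ≤ 18 $/kg; max service T ≥ 249 °C. Survivors: candidate W, candidate Y, candidate A, candidate V.
Normalizing units and computing the index:
  candidate W: σ_y = 240.0 MPa, ρ = 7240 kg/m³
  candidate Y: σ_y = 427.0 MPa, ρ = 4520 kg/m³
  candidate A: σ_y = 1055 MPa, ρ = 7897 kg/m³
  candidate V: σ_y = 182.0 MPa, ρ = 8910 kg/m³
  candidate A: M = 134 kN·m/kg
  candidate Y: M = 94.5 kN·m/kg
  candidate W: M = 33.1 kN·m/kg
  candidate V: M = 20.4 kN·m/kg
Highest index: candidate A.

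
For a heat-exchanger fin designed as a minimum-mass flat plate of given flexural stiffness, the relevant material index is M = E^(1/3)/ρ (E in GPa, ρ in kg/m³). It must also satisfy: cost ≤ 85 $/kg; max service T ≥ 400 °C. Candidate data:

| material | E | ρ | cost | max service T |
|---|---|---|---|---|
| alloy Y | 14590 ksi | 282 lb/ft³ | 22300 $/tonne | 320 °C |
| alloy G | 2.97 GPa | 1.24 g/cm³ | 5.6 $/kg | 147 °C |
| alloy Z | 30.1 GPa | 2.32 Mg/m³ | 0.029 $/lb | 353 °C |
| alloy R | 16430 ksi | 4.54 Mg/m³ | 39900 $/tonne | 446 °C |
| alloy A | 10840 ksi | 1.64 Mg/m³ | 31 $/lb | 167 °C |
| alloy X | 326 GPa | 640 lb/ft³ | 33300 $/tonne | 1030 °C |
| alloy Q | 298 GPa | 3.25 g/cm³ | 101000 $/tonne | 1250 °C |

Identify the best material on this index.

alloy R

Screen on constraints: cost ≤ 85 $/kg; max service T ≥ 400 °C. Survivors: alloy R, alloy X.
Normalizing units and computing the index:
  alloy R: E = 113.3 GPa, ρ = 4540 kg/m³
  alloy X: E = 326.0 GPa, ρ = 10250 kg/m³
  alloy R: M = 1.07×10⁻³
  alloy X: M = 0.671×10⁻³
Alloy R ranks first.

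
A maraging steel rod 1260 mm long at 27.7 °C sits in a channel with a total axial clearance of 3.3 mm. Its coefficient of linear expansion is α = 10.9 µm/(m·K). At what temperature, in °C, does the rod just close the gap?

268 °C

α·L₀·ΔT = 3.3 mm ⇒ ΔT = 3.3 / (10.9×10⁻⁶ × 1260.0) = 240.3 K.
T = 27.7 + 240.3 = 268.0 °C.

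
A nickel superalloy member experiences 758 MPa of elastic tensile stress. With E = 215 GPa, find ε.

3.53×10⁻³

ε = σ/E = 758 / 215000 = 3.53×10⁻³.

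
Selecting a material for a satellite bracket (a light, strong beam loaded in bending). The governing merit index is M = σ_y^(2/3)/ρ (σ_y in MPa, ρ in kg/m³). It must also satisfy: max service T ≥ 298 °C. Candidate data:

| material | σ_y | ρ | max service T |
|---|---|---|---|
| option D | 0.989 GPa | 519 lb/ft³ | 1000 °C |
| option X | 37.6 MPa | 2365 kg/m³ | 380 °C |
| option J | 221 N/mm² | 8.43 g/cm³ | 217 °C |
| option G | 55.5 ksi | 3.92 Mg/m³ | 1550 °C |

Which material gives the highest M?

option G

Screen on constraints: max service T ≥ 298 °C. Survivors: option D, option X, option G.
Convert each candidate to consistent units, then evaluate M:
  option D: σ_y = 989.0 MPa, ρ = 8314 kg/m³
  option X: σ_y = 37.60 MPa, ρ = 2365 kg/m³
  option G: σ_y = 382.7 MPa, ρ = 3920 kg/m³
  option G: M = 13.4×10⁻³
  option D: M = 11.9×10⁻³
  option X: M = 4.75×10⁻³
Option G ranks first.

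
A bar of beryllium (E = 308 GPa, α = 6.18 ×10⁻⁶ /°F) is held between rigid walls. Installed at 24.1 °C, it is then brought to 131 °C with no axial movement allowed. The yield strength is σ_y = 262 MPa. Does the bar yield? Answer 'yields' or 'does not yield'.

α = 6.18×10⁻⁶/°F × 9/5 = 11.1×10⁻⁶/K.
ΔT = 106.9 K. Constrained thermal stress σ = E·α·ΔT = 308.0×10³ MPa × 11.1×10⁻⁶ × 106.9 = 366 MPa (compressive).
Compare to σ_y = 262 MPa: σ ≥ σ_y, so it yields.

yields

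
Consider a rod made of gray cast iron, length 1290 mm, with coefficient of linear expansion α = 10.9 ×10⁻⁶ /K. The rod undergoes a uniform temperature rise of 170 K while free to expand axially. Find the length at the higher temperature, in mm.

ΔL = α·L₀·ΔT = 10.9×10⁻⁶ × 1290 mm × 170.0 K = 2.39 mm.
L = L₀ + ΔL = 1290 + 2.39 = 1292.4 mm.

1292.4 mm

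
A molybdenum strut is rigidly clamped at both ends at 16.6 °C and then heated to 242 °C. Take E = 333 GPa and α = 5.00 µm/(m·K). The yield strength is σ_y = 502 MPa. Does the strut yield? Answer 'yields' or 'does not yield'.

ΔT = 225.4 K. Constrained thermal stress σ = E·α·ΔT = 333.0×10³ MPa × 5.00×10⁻⁶ × 225.4 = 375 MPa (compressive).
Compare to σ_y = 502 MPa: σ < σ_y, so it does not yield.

does not yield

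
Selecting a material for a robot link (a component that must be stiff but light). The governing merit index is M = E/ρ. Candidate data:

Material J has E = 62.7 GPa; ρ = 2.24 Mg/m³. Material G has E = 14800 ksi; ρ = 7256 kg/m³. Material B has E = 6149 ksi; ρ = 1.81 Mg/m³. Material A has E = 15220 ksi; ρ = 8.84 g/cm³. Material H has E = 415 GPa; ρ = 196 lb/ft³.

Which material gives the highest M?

material H

Normalizing units and computing the index:
  material J: E = 62.70 GPa, ρ = 2240 kg/m³
  material G: E = 102.0 GPa, ρ = 7256 kg/m³
  material B: E = 42.40 GPa, ρ = 1810 kg/m³
  material A: E = 104.9 GPa, ρ = 8840 kg/m³
  material H: E = 415.0 GPa, ρ = 3140 kg/m³
  material H: M = 132 MN·m/kg
  material J: M = 28.0 MN·m/kg
  material B: M = 23.4 MN·m/kg
  material G: M = 14.1 MN·m/kg
  material A: M = 11.9 MN·m/kg
Highest index: material H.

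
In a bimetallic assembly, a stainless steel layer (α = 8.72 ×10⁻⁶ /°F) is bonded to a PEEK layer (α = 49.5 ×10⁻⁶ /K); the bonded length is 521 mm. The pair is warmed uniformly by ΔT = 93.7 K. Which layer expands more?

PEEK

stainless steel: α = 8.72×10⁻⁶/°F × 9/5 = 15.7×10⁻⁶/K.
α(stainless steel) = 15.7×10⁻⁶/K vs α(PEEK) = 49.5×10⁻⁶/K.
Higher α expands more for the same ΔT: PEEK.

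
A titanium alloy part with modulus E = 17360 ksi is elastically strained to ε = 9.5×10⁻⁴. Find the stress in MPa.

E = 17360 ksi = 119.7 GPa.
σ = E·ε = 119700 MPa × 9.5×10⁻⁴ = 114 MPa.

114 MPa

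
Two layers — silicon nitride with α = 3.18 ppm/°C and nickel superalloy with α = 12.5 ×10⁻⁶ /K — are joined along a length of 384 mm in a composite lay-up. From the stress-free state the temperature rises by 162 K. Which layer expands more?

α(silicon nitride) = 3.18×10⁻⁶/K vs α(nickel superalloy) = 12.5×10⁻⁶/K.
Higher α expands more for the same ΔT: nickel superalloy.

nickel superalloy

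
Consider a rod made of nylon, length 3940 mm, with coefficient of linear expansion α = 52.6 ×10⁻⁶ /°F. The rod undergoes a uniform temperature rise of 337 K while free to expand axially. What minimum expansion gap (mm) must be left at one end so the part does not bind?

Convert α: 52.6×10⁻⁶/°F × (9/5) = 94.7×10⁻⁶/K.
ΔL = α·L₀·ΔT = 94.7×10⁻⁶ × 3940 mm × 337.0 K = 126 mm.

126 mm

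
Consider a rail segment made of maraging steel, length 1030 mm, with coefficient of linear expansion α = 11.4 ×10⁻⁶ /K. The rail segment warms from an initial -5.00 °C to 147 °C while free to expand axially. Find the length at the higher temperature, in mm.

ΔT = 147 − (-5.00) = 152.0 K.
ΔL = α·L₀·ΔT = 11.4×10⁻⁶ × 1030 mm × 152.0 K = 1.78 mm.
L = L₀ + ΔL = 1030 + 1.78 = 1031.8 mm.

1031.8 mm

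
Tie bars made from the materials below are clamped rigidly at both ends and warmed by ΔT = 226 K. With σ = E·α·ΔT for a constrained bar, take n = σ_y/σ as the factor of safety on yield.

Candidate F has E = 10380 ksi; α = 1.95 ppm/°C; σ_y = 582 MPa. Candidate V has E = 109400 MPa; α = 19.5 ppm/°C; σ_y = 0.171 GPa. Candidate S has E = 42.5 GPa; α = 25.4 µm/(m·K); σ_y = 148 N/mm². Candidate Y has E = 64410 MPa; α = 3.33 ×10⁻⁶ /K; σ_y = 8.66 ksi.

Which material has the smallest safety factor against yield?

Converting E to GPa, α to ×10⁻⁶/K, σ_y to MPa, then σ and n for each:
  candidate F: E = 71.57, α = 1.95, σ_y = 582.0 → σ = 31.5 MPa, n = 18.5
  candidate V: E = 109.4, α = 19.5, σ_y = 171.0 → σ = 482 MPa, n = 0.355
  candidate S: E = 42.50, α = 25.4, σ_y = 148.0 → σ = 244 MPa, n = 0.607
  candidate Y: E = 64.41, α = 3.33, σ_y = 59.71 → σ = 48.5 MPa, n = 1.23
The minimum is candidate V at n = 0.355.

candidate V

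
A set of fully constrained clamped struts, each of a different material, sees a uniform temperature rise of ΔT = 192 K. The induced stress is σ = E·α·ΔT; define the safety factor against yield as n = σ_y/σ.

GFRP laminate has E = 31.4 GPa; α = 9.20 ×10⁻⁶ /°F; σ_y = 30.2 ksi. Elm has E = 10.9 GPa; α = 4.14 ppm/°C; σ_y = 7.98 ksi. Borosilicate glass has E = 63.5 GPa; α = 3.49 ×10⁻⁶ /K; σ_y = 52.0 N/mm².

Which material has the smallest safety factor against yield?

borosilicate glass

With everything in SI (GPa, ×10⁻⁶/K, MPa):
  GFRP laminate: E = 31.40, α = 16.6, σ_y = 208.2 → σ = 99.8 MPa, n = 2.09
  elm: E = 10.90, α = 4.14, σ_y = 55.02 → σ = 8.66 MPa, n = 6.35
  borosilicate glass: E = 63.50, α = 3.49, σ_y = 52.00 → σ = 42.6 MPa, n = 1.22
Borosilicate glass has the lowest safety factor, n = 1.22.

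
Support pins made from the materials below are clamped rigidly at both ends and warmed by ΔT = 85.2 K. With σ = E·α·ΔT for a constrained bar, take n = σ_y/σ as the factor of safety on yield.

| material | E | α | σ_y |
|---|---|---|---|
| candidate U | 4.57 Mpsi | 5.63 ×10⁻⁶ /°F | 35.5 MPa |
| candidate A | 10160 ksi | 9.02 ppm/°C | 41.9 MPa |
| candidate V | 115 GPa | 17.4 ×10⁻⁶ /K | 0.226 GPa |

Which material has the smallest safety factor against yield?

With everything in SI (GPa, ×10⁻⁶/K, MPa):
  candidate U: E = 31.51, α = 10.1, σ_y = 35.50 → σ = 27.2 MPa, n = 1.30
  candidate A: E = 70.05, α = 9.02, σ_y = 41.90 → σ = 53.8 MPa, n = 0.778
  candidate V: E = 115.0, α = 17.4, σ_y = 226.0 → σ = 170 MPa, n = 1.33
Smallest n: candidate A with n = 0.778.

candidate A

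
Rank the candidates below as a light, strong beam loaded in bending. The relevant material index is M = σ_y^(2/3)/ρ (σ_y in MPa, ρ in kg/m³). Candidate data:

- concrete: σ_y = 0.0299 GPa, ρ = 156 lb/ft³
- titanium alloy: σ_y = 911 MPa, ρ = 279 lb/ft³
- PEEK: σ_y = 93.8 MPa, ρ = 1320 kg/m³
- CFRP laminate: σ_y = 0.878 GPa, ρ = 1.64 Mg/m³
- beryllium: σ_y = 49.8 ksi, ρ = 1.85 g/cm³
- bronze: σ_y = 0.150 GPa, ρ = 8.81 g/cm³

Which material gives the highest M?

After converting to SI:
  concrete: σ_y = 29.90 MPa, ρ = 2499 kg/m³
  titanium alloy: σ_y = 911.0 MPa, ρ = 4469 kg/m³
  PEEK: σ_y = 93.80 MPa, ρ = 1320 kg/m³
  CFRP laminate: σ_y = 878.0 MPa, ρ = 1640 kg/m³
  beryllium: σ_y = 343.4 MPa, ρ = 1850 kg/m³
  bronze: σ_y = 150.0 MPa, ρ = 8810 kg/m³
  CFRP laminate: M = 55.9×10⁻³
  beryllium: M = 26.5×10⁻³
  titanium alloy: M = 21.0×10⁻³
  PEEK: M = 15.6×10⁻³
  concrete: M = 3.86×10⁻³
  bronze: M = 3.20×10⁻³
CFRP laminate has the largest M.

CFRP laminate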